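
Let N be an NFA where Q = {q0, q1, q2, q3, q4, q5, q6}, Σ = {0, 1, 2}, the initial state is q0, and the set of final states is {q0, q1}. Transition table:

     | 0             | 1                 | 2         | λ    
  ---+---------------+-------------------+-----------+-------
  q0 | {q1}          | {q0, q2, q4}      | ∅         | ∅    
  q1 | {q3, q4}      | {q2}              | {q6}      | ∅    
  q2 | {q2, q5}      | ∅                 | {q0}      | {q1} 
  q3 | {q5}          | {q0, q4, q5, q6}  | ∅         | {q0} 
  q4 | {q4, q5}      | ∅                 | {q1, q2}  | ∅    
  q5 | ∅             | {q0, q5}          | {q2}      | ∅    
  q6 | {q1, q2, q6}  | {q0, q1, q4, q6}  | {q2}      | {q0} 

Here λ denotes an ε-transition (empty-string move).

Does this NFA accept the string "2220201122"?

Start in {q0}.
Read '2': q0→∅; now ∅.
The set is empty and remains empty for the remaining 9 symbols.
The final set ∅ contains no accepting state.

No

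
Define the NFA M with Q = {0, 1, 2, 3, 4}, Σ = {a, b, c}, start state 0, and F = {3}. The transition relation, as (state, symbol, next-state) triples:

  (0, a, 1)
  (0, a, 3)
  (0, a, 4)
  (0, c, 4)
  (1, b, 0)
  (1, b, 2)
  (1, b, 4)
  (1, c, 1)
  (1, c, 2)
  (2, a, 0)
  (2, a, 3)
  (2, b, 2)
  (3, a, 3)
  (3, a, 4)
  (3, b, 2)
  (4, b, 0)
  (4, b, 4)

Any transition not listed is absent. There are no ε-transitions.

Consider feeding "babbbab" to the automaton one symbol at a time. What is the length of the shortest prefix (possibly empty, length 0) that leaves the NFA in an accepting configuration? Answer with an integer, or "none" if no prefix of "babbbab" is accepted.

none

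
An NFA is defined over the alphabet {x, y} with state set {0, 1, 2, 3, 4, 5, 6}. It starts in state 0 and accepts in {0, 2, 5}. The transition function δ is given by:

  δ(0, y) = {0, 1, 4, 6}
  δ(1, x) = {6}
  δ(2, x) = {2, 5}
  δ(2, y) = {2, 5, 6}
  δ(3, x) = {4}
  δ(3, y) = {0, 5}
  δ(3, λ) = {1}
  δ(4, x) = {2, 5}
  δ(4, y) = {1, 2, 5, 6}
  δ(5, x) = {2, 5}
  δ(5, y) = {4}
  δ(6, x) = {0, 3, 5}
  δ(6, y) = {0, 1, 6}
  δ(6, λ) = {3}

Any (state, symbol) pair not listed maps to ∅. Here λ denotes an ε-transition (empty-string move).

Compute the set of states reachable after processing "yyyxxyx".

Start in {0}.
Read 'y': 0→{0, 1, 4, 6}; union {0, 1, 4, 6}; ε-closure = {0, 1, 3, 4, 6}.
Read 'y': 0→{0, 1, 4, 6}, 1→∅, 3→{0, 5}, 4→{1, 2, 5, 6}, 6→{0, 1, 6}; union {0, 1, 2, 4, 5, 6}; ε-closure = {0, 1, 2, 3, 4, 5, 6}.
Read 'y': 0→{0, 1, 4, 6}, 1→∅, 2→{2, 5, 6}, 3→{0, 5}, 4→{1, 2, 5, 6}, 5→{4}, 6→{0, 1, 6}; union {0, 1, 2, 4, 5, 6}; ε-closure = {0, 1, 2, 3, 4, 5, 6}.
Read 'x': 0→∅, 1→{6}, 2→{2, 5}, 3→{4}, 4→{2, 5}, 5→{2, 5}, 6→{0, 3, 5}; union {0, 2, 3, 4, 5, 6}; ε-closure = {0, 1, 2, 3, 4, 5, 6}.
Read 'x': 0→∅, 1→{6}, 2→{2, 5}, 3→{4}, 4→{2, 5}, 5→{2, 5}, 6→{0, 3, 5}; union {0, 2, 3, 4, 5, 6}; ε-closure = {0, 1, 2, 3, 4, 5, 6}.
Read 'y': 0→{0, 1, 4, 6}, 1→∅, 2→{2, 5, 6}, 3→{0, 5}, 4→{1, 2, 5, 6}, 5→{4}, 6→{0, 1, 6}; union {0, 1, 2, 4, 5, 6}; ε-closure = {0, 1, 2, 3, 4, 5, 6}.
Read 'x': 0→∅, 1→{6}, 2→{2, 5}, 3→{4}, 4→{2, 5}, 5→{2, 5}, 6→{0, 3, 5}; union {0, 2, 3, 4, 5, 6}; ε-closure = {0, 1, 2, 3, 4, 5, 6}.

{0, 1, 2, 3, 4, 5, 6}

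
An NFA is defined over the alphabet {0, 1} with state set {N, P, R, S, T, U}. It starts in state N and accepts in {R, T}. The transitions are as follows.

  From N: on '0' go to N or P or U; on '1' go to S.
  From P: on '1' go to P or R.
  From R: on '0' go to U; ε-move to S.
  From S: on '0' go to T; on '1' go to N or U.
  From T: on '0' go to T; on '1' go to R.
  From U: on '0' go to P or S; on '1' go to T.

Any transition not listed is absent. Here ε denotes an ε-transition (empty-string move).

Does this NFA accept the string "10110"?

Start in {N}.
Read '1': {N} → {S}.
Read '0': {S} → {T}.
Read '1': {T} → {R, S}.
Read '1': {R, S} → {N, U}.
Read '0': {N, U} → {N, P, S, U}.
The final set {N, P, S, U} contains no accepting state.

No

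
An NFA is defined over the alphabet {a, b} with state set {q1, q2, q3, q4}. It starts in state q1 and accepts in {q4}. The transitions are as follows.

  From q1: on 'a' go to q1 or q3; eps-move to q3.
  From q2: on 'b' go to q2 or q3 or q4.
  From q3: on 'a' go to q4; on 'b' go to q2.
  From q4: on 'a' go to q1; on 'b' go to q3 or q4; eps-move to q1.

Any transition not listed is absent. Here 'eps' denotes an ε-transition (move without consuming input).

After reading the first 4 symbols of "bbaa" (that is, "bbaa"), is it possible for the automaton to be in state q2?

Start: ε-closure({q1}) = {q1, q3}.
Read 'b': {q1, q3} → {q2}.
Read 'b': {q2} → {q1, q2, q3, q4}.
Read 'a': {q1, q2, q3, q4} → {q1, q3, q4}.
Read 'a': {q1, q3, q4} → {q1, q3, q4}.
State q2 is not in {q1, q3, q4}.

No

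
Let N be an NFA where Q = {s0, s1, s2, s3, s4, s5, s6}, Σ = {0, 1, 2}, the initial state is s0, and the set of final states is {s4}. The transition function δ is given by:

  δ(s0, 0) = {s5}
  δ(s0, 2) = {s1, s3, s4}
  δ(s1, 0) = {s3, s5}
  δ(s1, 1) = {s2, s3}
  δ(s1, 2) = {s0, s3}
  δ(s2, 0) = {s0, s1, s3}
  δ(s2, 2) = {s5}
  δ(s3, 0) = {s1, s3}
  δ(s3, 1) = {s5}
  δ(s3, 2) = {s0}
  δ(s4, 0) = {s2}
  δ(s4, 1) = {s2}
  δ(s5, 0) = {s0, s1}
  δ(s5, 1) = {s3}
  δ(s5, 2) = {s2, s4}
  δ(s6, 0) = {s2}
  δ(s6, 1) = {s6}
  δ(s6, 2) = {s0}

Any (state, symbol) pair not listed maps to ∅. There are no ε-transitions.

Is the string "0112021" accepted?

Start in {s0}.
Read '0': {s0} → {s5}.
Read '1': {s5} → {s3}.
Read '1': {s3} → {s5}.
Read '2': {s5} → {s2, s4}.
Read '0': {s2, s4} → {s0, s1, s2, s3}.
Read '2': {s0, s1, s2, s3} → {s0, s1, s3, s4, s5}.
Read '1': {s0, s1, s3, s4, s5} → {s2, s3, s5}.
The final set {s2, s3, s5} contains no accepting state.

No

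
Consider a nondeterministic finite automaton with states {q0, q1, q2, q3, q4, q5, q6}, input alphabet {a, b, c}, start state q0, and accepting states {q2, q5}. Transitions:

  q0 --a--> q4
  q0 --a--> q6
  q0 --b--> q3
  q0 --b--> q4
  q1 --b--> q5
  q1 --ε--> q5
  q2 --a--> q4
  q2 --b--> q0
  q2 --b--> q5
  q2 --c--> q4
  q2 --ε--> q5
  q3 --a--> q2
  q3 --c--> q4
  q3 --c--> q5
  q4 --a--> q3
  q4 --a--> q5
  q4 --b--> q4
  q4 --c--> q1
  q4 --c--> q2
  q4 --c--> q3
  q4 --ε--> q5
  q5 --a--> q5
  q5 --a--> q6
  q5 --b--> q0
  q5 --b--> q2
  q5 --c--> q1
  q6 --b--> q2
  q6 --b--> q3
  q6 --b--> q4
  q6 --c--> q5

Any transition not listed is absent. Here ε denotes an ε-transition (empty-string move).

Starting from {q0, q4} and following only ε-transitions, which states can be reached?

{q0, q4, q5}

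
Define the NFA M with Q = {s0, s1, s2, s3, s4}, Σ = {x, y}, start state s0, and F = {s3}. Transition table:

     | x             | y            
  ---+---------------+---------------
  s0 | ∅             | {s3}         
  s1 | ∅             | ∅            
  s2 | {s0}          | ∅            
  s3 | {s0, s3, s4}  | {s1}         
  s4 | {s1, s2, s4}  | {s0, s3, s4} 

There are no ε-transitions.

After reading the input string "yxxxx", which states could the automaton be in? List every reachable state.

Start in {s0}.
Read 'y': s0→{s3}; now {s3}.
Read 'x': s3→{s0, s3, s4}; now {s0, s3, s4}.
Read 'x': s0→∅, s3→{s0, s3, s4}, s4→{s1, s2, s4}; now {s0, s1, s2, s3, s4}.
Read 'x': s0→∅, s1→∅, s2→{s0}, s3→{s0, s3, s4}, s4→{s1, s2, s4}; now {s0, s1, s2, s3, s4}.
Read 'x': s0→∅, s1→∅, s2→{s0}, s3→{s0, s3, s4}, s4→{s1, s2, s4}; now {s0, s1, s2, s3, s4}.

{s0, s1, s2, s3, s4}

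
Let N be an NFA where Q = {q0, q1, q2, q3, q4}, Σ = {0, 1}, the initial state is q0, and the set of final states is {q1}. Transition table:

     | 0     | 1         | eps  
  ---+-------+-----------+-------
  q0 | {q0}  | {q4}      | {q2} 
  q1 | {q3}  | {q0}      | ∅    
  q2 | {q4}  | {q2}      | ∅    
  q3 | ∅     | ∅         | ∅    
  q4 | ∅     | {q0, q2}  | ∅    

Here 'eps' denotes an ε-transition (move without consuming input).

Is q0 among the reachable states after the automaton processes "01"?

Yes

Start: ε-closure({q0}) = {q0, q2}.
Read '0': q0→{q0}, q2→{q4}; union {q0, q4}; ε-closure = {q0, q2, q4}.
Read '1': q0→{q4}, q2→{q2}, q4→{q0, q2}; now {q0, q2, q4}.
State q0 is in {q0, q2, q4}.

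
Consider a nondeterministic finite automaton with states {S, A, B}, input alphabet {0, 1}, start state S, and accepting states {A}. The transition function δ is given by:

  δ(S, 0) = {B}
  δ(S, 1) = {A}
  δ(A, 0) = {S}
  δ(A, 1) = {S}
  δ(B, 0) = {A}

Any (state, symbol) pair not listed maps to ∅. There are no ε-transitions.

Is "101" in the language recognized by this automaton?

Yes

Start in {S}.
Read '1': {S} → {A}.
Read '0': {A} → {S}.
Read '1': {S} → {A}.
The final set {A} contains the accepting state A.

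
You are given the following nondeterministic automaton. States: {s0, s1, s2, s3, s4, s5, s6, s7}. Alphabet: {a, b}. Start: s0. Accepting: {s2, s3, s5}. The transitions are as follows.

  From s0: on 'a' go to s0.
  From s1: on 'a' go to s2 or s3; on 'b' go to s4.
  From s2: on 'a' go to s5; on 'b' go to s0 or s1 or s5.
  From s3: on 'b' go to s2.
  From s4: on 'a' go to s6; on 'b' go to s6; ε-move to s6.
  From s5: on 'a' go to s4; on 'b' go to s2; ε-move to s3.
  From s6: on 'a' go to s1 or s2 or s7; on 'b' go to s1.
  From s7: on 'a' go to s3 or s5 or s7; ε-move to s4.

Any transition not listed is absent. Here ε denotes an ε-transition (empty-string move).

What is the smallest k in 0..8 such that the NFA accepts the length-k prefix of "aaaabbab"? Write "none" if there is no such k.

Start in {s0}.
Read 'a': {s0} → {s0}.
Read 'a': {s0} → {s0}.
Read 'a': {s0} → {s0}.
Read 'a': {s0} → {s0}.
Read 'b': {s0} → ∅.
The set is empty and remains empty for the remaining 3 symbols.
No reachable set along the way intersects F.

none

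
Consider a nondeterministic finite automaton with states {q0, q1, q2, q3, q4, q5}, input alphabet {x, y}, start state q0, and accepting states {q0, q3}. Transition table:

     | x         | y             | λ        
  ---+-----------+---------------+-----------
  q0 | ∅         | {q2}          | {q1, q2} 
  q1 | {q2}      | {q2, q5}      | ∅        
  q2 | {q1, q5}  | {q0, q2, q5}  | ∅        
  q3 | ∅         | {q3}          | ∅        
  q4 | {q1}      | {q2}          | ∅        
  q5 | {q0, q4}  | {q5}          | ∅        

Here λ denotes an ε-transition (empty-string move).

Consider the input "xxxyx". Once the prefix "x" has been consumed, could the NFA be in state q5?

Yes

Start: ε-closure({q0}) = {q0, q1, q2}.
Read 'x': {q0, q1, q2} → {q1, q2, q5}.
State q5 is in {q1, q2, q5}.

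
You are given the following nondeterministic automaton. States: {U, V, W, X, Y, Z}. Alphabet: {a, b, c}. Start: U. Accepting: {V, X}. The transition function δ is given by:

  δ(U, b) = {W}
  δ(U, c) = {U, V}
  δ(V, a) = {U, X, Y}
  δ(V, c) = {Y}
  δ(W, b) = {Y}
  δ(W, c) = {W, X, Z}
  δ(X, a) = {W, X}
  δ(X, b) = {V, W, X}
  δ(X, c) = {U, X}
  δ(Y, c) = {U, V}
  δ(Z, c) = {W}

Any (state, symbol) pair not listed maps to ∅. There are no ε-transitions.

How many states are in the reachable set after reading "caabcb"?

Start in {U}.
Read 'c': {U} → {U, V}.
Read 'a': {U, V} → {U, X, Y}.
Read 'a': {U, X, Y} → {W, X}.
Read 'b': {W, X} → {V, W, X, Y}.
Read 'c': {V, W, X, Y} → {U, V, W, X, Y, Z}.
Read 'b': {U, V, W, X, Y, Z} → {V, W, X, Y}.
That set has 4 states.

4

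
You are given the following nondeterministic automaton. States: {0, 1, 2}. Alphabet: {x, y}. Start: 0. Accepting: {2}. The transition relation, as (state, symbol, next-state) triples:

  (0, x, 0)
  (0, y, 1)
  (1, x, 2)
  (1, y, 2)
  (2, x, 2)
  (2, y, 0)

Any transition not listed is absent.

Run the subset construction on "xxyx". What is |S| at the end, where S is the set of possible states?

1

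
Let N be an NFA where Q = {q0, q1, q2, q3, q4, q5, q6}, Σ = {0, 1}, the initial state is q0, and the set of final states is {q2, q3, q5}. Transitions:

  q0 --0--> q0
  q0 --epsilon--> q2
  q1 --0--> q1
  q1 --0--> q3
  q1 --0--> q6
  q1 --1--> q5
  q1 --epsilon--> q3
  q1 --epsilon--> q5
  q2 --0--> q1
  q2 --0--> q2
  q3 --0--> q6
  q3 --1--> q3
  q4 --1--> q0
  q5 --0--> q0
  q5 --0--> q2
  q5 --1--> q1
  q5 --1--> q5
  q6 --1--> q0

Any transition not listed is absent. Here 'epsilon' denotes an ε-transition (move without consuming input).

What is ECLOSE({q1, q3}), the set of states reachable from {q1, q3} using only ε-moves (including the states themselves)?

{q1, q3, q5}

Begin with {q1, q3}.
ε-move q1 → q5; add q5.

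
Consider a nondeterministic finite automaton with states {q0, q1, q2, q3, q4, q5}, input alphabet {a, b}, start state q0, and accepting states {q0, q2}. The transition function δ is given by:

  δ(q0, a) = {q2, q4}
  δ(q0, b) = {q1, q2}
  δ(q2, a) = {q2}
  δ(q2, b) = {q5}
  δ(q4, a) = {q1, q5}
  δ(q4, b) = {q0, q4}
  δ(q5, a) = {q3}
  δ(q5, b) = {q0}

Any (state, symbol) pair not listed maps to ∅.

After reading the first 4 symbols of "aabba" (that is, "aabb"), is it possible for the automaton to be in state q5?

Start in {q0}.
Read 'a': q0→{q2, q4}; now {q2, q4}.
Read 'a': q2→{q2}, q4→{q1, q5}; now {q1, q2, q5}.
Read 'b': q1→∅, q2→{q5}, q5→{q0}; now {q0, q5}.
Read 'b': q0→{q1, q2}, q5→{q0}; now {q0, q1, q2}.
State q5 is not in {q0, q1, q2}.

No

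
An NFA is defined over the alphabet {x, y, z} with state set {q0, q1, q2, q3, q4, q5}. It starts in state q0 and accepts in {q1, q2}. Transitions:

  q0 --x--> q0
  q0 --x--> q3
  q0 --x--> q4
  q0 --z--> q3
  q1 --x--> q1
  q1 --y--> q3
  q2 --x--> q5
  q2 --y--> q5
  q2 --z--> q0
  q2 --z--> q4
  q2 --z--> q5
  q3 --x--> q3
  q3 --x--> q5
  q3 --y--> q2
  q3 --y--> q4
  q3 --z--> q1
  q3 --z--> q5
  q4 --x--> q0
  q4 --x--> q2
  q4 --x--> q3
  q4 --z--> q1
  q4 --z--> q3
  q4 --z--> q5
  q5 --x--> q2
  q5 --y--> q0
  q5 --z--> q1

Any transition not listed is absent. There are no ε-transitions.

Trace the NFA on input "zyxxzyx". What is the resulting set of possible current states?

Start in {q0}.
Read 'z': {q0} → {q3}.
Read 'y': {q3} → {q2, q4}.
Read 'x': {q2, q4} → {q0, q2, q3, q5}.
Read 'x': {q0, q2, q3, q5} → {q0, q2, q3, q4, q5}.
Read 'z': {q0, q2, q3, q4, q5} → {q0, q1, q3, q4, q5}.
Read 'y': {q0, q1, q3, q4, q5} → {q0, q2, q3, q4}.
Read 'x': {q0, q2, q3, q4} → {q0, q2, q3, q4, q5}.

{q0, q2, q3, q4, q5}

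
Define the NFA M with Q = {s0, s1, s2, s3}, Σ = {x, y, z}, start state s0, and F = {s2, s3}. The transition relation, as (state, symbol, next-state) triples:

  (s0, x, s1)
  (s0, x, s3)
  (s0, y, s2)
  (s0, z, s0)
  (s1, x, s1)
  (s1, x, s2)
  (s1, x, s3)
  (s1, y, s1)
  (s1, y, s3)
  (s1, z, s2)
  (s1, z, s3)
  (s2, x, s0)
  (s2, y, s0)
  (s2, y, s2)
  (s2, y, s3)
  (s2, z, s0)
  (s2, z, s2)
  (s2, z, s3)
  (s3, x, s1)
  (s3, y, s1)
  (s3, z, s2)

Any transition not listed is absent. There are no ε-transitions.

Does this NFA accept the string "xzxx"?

Yes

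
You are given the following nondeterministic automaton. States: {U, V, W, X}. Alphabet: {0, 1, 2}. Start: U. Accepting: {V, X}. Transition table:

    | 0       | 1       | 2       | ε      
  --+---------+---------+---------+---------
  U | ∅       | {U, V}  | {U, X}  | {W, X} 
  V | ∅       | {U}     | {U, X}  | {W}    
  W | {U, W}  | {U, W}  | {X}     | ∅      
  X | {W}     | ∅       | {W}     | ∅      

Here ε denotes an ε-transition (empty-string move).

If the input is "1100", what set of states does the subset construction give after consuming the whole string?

Start: ε-closure({U}) = {U, W, X}.
Read '1': U→{U, V}, W→{U, W}, X→∅; union {U, V, W}; ε-closure = {U, V, W, X}.
Read '1': U→{U, V}, V→{U}, W→{U, W}, X→∅; union {U, V, W}; ε-closure = {U, V, W, X}.
Read '0': U→∅, V→∅, W→{U, W}, X→{W}; union {U, W}; ε-closure = {U, W, X}.
Read '0': U→∅, W→{U, W}, X→{W}; union {U, W}; ε-closure = {U, W, X}.

{U, W, X}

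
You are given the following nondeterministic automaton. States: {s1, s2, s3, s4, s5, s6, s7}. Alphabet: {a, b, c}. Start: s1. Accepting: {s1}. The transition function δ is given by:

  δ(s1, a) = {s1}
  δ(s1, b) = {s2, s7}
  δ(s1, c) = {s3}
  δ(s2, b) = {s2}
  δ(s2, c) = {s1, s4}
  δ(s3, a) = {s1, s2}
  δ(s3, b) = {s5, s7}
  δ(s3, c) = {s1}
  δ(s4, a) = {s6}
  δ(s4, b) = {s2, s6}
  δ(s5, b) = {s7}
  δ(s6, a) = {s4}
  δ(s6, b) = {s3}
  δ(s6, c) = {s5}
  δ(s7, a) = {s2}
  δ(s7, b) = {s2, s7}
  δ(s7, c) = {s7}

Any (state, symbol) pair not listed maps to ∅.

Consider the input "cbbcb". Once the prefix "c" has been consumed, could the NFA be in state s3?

Yes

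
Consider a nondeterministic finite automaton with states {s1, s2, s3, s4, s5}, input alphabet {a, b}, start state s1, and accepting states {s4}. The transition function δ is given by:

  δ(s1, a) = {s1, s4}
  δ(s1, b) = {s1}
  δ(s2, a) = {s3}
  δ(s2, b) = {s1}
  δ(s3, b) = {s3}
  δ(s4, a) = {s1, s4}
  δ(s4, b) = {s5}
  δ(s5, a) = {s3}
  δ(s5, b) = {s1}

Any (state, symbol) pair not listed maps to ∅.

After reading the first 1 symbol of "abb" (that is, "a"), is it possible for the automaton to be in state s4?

Start in {s1}.
Read 'a': {s1} → {s1, s4}.
State s4 is in {s1, s4}.

Yes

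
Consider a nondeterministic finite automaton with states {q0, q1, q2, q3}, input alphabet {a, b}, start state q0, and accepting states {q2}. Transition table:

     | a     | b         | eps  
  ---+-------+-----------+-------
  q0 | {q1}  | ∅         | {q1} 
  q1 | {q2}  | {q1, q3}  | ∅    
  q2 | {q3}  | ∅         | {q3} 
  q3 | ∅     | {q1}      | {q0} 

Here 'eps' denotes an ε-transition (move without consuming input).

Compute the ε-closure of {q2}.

Begin with {q2}.
ε-move q2 → q3; add q3.
ε-move q3 → q0; add q0.
ε-move q0 → q1; add q1.

{q0, q1, q2, q3}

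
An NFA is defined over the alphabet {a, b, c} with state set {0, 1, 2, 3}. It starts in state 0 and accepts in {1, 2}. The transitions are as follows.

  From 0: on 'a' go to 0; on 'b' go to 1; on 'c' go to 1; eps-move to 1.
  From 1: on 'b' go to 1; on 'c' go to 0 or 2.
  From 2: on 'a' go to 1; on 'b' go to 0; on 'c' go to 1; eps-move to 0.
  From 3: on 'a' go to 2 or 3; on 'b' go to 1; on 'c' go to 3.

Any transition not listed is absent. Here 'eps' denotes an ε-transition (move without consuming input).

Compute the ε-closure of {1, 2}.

{0, 1, 2}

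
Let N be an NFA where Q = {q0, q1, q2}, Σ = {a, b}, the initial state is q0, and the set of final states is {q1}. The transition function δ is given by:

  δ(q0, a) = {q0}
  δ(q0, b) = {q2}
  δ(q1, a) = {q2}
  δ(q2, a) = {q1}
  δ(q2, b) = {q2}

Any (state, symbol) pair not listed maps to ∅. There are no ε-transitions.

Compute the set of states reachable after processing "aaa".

{q0}

Start in {q0}.
Read 'a': q0→{q0}; now {q0}.
Read 'a': q0→{q0}; now {q0}.
Read 'a': q0→{q0}; now {q0}.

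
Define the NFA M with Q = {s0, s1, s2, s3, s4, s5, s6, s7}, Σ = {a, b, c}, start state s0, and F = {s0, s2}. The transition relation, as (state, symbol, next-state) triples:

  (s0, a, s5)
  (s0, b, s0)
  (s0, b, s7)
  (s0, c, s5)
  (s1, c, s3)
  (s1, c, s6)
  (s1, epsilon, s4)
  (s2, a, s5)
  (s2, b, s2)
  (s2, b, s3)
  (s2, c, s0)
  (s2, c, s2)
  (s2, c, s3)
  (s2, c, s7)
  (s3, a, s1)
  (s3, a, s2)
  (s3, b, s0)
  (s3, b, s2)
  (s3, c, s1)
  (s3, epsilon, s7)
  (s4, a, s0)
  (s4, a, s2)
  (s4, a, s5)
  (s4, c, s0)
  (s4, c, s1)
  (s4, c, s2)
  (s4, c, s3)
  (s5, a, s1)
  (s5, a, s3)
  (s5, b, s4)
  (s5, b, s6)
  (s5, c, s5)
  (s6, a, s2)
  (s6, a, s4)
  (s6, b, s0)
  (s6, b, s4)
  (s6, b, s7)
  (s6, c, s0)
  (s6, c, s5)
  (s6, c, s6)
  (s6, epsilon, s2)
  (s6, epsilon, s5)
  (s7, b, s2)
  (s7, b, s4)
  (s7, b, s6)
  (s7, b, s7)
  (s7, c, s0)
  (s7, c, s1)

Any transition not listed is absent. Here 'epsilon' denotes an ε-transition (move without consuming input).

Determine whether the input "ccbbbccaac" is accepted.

Yes

Start in {s0}.
Read 'c': {s0} → {s5}.
Read 'c': {s5} → {s5}.
Read 'b': {s5} → {s2, s4, s5, s6}.
Read 'b': {s2, s4, s5, s6} → {s0, s2, s3, s4, s5, s6, s7}.
Read 'b': {s0, s2, s3, s4, s5, s6, s7} → {s0, s2, s3, s4, s5, s6, s7}.
Read 'c': {s0, s2, s3, s4, s5, s6, s7} → {s0, s1, s2, s3, s4, s5, s6, s7}.
Read 'c': {s0, s1, s2, s3, s4, s5, s6, s7} → {s0, s1, s2, s3, s4, s5, s6, s7}.
Read 'a': {s0, s1, s2, s3, s4, s5, s6, s7} → {s0, s1, s2, s3, s4, s5, s7}.
Read 'a': {s0, s1, s2, s3, s4, s5, s7} → {s0, s1, s2, s3, s4, s5, s7}.
Read 'c': {s0, s1, s2, s3, s4, s5, s7} → {s0, s1, s2, s3, s4, s5, s6, s7}.
The final set {s0, s1, s2, s3, s4, s5, s6, s7} contains the accepting states s0, s2.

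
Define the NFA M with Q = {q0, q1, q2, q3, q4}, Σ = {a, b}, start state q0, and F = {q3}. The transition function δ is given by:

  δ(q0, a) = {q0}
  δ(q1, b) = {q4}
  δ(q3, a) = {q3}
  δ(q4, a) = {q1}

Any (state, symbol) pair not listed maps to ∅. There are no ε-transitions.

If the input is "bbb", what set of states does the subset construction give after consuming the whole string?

Start in {q0}.
Read 'b': q0→∅; now ∅.
The set is empty and remains empty for the remaining 2 symbols.

∅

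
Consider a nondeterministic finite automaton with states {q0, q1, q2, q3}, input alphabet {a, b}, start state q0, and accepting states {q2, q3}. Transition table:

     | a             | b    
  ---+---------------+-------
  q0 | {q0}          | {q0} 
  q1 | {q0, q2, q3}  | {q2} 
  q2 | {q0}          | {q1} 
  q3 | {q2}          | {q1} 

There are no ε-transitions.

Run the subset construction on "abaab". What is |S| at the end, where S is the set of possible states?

Start in {q0}.
Read 'a': q0→{q0}; now {q0}.
Read 'b': q0→{q0}; now {q0}.
Read 'a': q0→{q0}; now {q0}.
Read 'a': q0→{q0}; now {q0}.
Read 'b': q0→{q0}; now {q0}.
That set has 1 state.

1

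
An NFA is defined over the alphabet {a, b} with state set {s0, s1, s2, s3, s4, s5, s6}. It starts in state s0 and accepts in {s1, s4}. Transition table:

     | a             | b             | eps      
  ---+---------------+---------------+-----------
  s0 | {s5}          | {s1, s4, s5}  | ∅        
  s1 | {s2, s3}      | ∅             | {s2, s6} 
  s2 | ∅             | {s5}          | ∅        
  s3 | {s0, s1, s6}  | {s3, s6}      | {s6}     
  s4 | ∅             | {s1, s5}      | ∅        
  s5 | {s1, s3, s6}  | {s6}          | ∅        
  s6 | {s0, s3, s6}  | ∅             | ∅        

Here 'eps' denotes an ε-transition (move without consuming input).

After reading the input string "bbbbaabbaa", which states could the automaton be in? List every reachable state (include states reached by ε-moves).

{s0, s1, s2, s3, s5, s6}

Start in {s0}.
Read 'b': s0→{s1, s4, s5}; union {s1, s4, s5}; ε-closure = {s1, s2, s4, s5, s6}.
Read 'b': s1→∅, s2→{s5}, s4→{s1, s5}, s5→{s6}, s6→∅; union {s1, s5, s6}; ε-closure = {s1, s2, s5, s6}.
Read 'b': s1→∅, s2→{s5}, s5→{s6}, s6→∅; now {s5, s6}.
Read 'b': s5→{s6}, s6→∅; now {s6}.
Read 'a': s6→{s0, s3, s6}; now {s0, s3, s6}.
Read 'a': s0→{s5}, s3→{s0, s1, s6}, s6→{s0, s3, s6}; union {s0, s1, s3, s5, s6}; ε-closure = {s0, s1, s2, s3, s5, s6}.
Read 'b': s0→{s1, s4, s5}, s1→∅, s2→{s5}, s3→{s3, s6}, s5→{s6}, s6→∅; union {s1, s3, s4, s5, s6}; ε-closure = {s1, s2, s3, s4, s5, s6}.
Read 'b': s1→∅, s2→{s5}, s3→{s3, s6}, s4→{s1, s5}, s5→{s6}, s6→∅; union {s1, s3, s5, s6}; ε-closure = {s1, s2, s3, s5, s6}.
Read 'a': s1→{s2, s3}, s2→∅, s3→{s0, s1, s6}, s5→{s1, s3, s6}, s6→{s0, s3, s6}; now {s0, s1, s2, s3, s6}.
Read 'a': s0→{s5}, s1→{s2, s3}, s2→∅, s3→{s0, s1, s6}, s6→{s0, s3, s6}; now {s0, s1, s2, s3, s5, s6}.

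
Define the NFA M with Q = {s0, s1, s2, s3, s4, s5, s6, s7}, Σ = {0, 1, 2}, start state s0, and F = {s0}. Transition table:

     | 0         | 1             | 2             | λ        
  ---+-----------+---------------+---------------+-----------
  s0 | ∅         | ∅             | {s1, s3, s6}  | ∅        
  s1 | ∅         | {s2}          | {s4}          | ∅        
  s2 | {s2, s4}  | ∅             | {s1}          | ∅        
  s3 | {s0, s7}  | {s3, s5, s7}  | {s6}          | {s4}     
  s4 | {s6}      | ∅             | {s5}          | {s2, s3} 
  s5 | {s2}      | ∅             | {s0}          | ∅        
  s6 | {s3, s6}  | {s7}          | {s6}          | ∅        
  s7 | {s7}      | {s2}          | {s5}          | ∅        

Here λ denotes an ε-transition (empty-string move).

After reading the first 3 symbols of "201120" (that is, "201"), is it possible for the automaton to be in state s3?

Yes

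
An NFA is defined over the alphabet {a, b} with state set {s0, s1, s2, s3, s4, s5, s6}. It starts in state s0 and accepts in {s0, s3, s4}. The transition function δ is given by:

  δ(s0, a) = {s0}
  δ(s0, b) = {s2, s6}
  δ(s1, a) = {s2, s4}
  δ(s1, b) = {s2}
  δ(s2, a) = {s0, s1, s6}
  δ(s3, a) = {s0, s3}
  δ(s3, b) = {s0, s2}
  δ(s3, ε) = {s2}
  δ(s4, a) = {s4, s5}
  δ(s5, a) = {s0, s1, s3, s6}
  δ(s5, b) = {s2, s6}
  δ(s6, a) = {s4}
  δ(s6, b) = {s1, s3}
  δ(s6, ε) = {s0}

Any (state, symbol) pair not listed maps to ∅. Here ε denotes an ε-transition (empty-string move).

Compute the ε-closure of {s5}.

{s5}

Begin with {s5}.
No ε-moves leave this set, so the closure equals the set itself.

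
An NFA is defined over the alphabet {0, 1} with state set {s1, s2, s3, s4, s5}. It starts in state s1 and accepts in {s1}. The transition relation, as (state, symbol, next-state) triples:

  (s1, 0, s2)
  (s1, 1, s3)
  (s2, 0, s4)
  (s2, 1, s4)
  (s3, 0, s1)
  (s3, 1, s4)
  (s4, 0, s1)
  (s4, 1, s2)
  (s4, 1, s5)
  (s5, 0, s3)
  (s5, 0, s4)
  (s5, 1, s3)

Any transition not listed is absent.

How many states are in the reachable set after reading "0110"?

2

Start in {s1}.
Read '0': {s1} → {s2}.
Read '1': {s2} → {s4}.
Read '1': {s4} → {s2, s5}.
Read '0': {s2, s5} → {s3, s4}.
That set has 2 states.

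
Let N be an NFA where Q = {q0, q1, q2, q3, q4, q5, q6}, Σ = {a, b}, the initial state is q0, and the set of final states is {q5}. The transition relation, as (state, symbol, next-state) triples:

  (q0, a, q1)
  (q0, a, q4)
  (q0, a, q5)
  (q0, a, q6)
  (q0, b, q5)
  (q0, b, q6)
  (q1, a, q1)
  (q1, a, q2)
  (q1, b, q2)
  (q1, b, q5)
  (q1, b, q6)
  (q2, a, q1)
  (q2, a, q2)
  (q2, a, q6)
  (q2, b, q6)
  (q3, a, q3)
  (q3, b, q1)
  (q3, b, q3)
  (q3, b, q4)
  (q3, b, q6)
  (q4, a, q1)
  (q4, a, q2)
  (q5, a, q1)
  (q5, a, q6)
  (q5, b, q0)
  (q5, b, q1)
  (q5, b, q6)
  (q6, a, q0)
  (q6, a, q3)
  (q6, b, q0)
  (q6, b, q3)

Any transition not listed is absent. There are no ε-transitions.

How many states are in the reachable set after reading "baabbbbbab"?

Start in {q0}.
Read 'b': q0→{q5, q6}; now {q5, q6}.
Read 'a': q5→{q1, q6}, q6→{q0, q3}; now {q0, q1, q3, q6}.
Read 'a': q0→{q1, q4, q5, q6}, q1→{q1, q2}, q3→{q3}, q6→{q0, q3}; now {q0, q1, q2, q3, q4, q5, q6}.
Read 'b': q0→{q5, q6}, q1→{q2, q5, q6}, q2→{q6}, q3→{q1, q3, q4, q6}, q4→∅, q5→{q0, q1, q6}, q6→{q0, q3}; now {q0, q1, q2, q3, q4, q5, q6}.
Read 'b': q0→{q5, q6}, q1→{q2, q5, q6}, q2→{q6}, q3→{q1, q3, q4, q6}, q4→∅, q5→{q0, q1, q6}, q6→{q0, q3}; now {q0, q1, q2, q3, q4, q5, q6}.
Read 'b': q0→{q5, q6}, q1→{q2, q5, q6}, q2→{q6}, q3→{q1, q3, q4, q6}, q4→∅, q5→{q0, q1, q6}, q6→{q0, q3}; now {q0, q1, q2, q3, q4, q5, q6}.
Read 'b': q0→{q5, q6}, q1→{q2, q5, q6}, q2→{q6}, q3→{q1, q3, q4, q6}, q4→∅, q5→{q0, q1, q6}, q6→{q0, q3}; now {q0, q1, q2, q3, q4, q5, q6}.
Read 'b': q0→{q5, q6}, q1→{q2, q5, q6}, q2→{q6}, q3→{q1, q3, q4, q6}, q4→∅, q5→{q0, q1, q6}, q6→{q0, q3}; now {q0, q1, q2, q3, q4, q5, q6}.
Read 'a': q0→{q1, q4, q5, q6}, q1→{q1, q2}, q2→{q1, q2, q6}, q3→{q3}, q4→{q1, q2}, q5→{q1, q6}, q6→{q0, q3}; now {q0, q1, q2, q3, q4, q5, q6}.
Read 'b': q0→{q5, q6}, q1→{q2, q5, q6}, q2→{q6}, q3→{q1, q3, q4, q6}, q4→∅, q5→{q0, q1, q6}, q6→{q0, q3}; now {q0, q1, q2, q3, q4, q5, q6}.
That set has 7 states.

7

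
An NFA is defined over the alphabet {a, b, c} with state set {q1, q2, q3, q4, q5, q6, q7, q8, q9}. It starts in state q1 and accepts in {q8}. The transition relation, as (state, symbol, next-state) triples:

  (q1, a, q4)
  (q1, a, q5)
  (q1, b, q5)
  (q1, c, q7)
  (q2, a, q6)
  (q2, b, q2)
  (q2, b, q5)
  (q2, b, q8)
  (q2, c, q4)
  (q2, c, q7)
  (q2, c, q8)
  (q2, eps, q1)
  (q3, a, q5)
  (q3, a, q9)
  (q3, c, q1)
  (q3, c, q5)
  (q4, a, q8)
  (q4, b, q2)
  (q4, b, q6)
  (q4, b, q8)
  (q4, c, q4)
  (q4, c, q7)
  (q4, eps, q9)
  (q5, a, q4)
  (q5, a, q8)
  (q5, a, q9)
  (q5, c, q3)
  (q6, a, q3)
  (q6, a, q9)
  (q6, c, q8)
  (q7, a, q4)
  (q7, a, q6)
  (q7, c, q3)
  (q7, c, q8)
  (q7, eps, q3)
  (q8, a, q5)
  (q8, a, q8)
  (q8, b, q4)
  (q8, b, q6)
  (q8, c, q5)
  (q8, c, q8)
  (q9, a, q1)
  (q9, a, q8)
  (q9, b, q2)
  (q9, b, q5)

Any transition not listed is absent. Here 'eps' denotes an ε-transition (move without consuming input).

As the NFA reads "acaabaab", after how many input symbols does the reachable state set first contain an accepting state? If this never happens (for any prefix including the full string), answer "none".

3

Start in {q1}.
Read 'a': q1→{q4, q5}; union {q4, q5}; ε-closure = {q4, q5, q9}.
Read 'c': q4→{q4, q7}, q5→{q3}, q9→∅; union {q3, q4, q7}; ε-closure = {q3, q4, q7, q9}.
Read 'a': q3→{q5, q9}, q4→{q8}, q7→{q4, q6}, q9→{q1, q8}; now {q1, q4, q5, q6, q8, q9}.
None of the earlier sets intersect F, but {q1, q4, q5, q6, q8, q9} does.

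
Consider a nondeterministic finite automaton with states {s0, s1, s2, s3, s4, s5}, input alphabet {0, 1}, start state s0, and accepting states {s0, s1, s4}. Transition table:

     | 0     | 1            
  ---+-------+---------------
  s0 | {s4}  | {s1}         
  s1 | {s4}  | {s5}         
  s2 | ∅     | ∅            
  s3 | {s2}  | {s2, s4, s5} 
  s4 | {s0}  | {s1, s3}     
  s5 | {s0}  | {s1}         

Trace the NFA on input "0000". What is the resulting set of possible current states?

Start in {s0}.
Read '0': {s0} → {s4}.
Read '0': {s4} → {s0}.
Read '0': {s0} → {s4}.
Read '0': {s4} → {s0}.

{s0}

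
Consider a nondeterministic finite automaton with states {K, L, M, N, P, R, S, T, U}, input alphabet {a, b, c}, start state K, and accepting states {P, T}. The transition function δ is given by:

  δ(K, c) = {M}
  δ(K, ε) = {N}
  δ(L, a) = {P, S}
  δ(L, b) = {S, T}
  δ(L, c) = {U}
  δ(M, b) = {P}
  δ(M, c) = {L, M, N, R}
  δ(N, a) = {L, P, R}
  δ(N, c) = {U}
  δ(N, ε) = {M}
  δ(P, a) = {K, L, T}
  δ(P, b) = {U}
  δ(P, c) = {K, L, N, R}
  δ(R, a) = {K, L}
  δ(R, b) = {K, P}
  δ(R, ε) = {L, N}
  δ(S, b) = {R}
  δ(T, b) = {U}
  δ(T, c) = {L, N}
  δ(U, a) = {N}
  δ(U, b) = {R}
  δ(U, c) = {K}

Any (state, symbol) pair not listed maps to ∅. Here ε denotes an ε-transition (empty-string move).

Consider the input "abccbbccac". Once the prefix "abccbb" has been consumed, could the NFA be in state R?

Yes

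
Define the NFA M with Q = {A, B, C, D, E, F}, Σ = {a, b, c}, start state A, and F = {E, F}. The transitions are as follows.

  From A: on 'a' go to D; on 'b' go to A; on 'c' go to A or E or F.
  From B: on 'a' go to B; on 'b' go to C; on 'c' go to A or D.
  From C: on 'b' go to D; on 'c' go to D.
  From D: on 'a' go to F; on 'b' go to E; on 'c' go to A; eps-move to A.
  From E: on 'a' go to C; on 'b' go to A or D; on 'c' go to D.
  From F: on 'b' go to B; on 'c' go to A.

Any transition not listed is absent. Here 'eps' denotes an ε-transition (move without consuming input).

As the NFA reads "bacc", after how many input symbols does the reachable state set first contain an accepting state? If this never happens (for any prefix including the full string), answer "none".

3

Start in {A}.
Read 'b': A→{A}; now {A}.
Read 'a': A→{D}; union {D}; ε-closure = {A, D}.
Read 'c': A→{A, E, F}, D→{A}; now {A, E, F}.
None of the earlier sets intersect F, but {A, E, F} does.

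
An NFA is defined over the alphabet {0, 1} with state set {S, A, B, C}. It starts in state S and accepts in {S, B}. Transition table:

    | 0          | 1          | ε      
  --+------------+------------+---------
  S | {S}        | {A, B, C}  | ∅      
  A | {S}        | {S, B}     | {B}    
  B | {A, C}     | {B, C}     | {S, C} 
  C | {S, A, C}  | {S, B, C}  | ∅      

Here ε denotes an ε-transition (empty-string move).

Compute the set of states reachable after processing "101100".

{S, A, B, C}

Start in {S}.
Read '1': S→{A, B, C}; union {A, B, C}; ε-closure = {S, A, B, C}.
Read '0': S→{S}, A→{S}, B→{A, C}, C→{S, A, C}; union {S, A, C}; ε-closure = {S, A, B, C}.
Read '1': S→{A, B, C}, A→{S, B}, B→{B, C}, C→{S, B, C}; now {S, A, B, C}.
Read '1': S→{A, B, C}, A→{S, B}, B→{B, C}, C→{S, B, C}; now {S, A, B, C}.
Read '0': S→{S}, A→{S}, B→{A, C}, C→{S, A, C}; union {S, A, C}; ε-closure = {S, A, B, C}.
Read '0': S→{S}, A→{S}, B→{A, C}, C→{S, A, C}; union {S, A, C}; ε-closure = {S, A, B, C}.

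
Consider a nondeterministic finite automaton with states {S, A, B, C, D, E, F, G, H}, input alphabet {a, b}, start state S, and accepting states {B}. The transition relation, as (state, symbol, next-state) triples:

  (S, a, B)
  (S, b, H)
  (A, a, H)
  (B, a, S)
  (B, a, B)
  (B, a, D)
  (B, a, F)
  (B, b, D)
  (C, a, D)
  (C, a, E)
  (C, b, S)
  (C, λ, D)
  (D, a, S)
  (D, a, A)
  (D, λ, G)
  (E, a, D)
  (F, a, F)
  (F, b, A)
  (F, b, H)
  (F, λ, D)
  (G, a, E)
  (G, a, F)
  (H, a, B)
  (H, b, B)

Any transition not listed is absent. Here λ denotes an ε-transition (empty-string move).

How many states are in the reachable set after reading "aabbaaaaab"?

5

Start in {S}.
Read 'a': S→{B}; now {B}.
Read 'a': B→{S, B, D, F}; union {S, B, D, F}; ε-closure = {S, B, D, F, G}.
Read 'b': S→{H}, B→{D}, D→∅, F→{A, H}, G→∅; union {A, D, H}; ε-closure = {A, D, G, H}.
Read 'b': A→∅, D→∅, G→∅, H→{B}; now {B}.
Read 'a': B→{S, B, D, F}; union {S, B, D, F}; ε-closure = {S, B, D, F, G}.
Read 'a': S→{B}, B→{S, B, D, F}, D→{S, A}, F→{F}, G→{E, F}; union {S, A, B, D, E, F}; ε-closure = {S, A, B, D, E, F, G}.
Read 'a': S→{B}, A→{H}, B→{S, B, D, F}, D→{S, A}, E→{D}, F→{F}, G→{E, F}; union {S, A, B, D, E, F, H}; ε-closure = {S, A, B, D, E, F, G, H}.
Read 'a': S→{B}, A→{H}, B→{S, B, D, F}, D→{S, A}, E→{D}, F→{F}, G→{E, F}, H→{B}; union {S, A, B, D, E, F, H}; ε-closure = {S, A, B, D, E, F, G, H}.
Read 'a': S→{B}, A→{H}, B→{S, B, D, F}, D→{S, A}, E→{D}, F→{F}, G→{E, F}, H→{B}; union {S, A, B, D, E, F, H}; ε-closure = {S, A, B, D, E, F, G, H}.
Read 'b': S→{H}, A→∅, B→{D}, D→∅, E→∅, F→{A, H}, G→∅, H→{B}; union {A, B, D, H}; ε-closure = {A, B, D, G, H}.
That set has 5 states.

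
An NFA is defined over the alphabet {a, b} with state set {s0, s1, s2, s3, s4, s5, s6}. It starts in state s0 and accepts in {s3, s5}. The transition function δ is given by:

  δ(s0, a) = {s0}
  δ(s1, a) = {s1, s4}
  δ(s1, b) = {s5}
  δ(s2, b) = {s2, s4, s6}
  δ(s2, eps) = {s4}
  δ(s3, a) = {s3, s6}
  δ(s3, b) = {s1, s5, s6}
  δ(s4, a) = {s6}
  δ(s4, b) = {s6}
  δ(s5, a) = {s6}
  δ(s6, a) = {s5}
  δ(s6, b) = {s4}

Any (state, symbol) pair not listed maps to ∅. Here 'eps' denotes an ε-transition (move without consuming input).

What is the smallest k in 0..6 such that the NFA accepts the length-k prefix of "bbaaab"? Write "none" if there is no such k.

none

Start in {s0}.
Read 'b': {s0} → ∅.
The set is empty and remains empty for the remaining 5 symbols.
No reachable set along the way intersects F.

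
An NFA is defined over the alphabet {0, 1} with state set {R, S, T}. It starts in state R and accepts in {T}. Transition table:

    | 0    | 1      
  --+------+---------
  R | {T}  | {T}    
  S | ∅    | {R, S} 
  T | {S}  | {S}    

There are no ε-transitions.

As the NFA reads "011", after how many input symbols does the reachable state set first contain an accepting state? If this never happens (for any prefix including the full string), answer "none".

1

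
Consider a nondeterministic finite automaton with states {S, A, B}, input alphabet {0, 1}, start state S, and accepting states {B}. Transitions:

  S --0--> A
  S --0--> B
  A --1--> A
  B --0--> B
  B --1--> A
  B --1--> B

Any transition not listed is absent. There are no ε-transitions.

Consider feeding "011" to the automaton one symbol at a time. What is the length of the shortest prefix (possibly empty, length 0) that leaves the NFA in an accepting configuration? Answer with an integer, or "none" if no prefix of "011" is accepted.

1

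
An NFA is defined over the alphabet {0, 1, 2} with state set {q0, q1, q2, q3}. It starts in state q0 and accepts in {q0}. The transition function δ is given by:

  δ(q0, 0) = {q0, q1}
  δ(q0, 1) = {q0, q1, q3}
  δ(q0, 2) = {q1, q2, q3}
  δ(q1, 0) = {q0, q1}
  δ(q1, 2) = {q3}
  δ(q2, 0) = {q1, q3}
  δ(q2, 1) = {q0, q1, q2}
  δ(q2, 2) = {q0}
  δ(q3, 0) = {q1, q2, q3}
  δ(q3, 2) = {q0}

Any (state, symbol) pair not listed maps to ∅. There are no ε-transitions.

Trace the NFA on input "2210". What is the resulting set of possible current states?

Start in {q0}.
Read '2': q0→{q1, q2, q3}; now {q1, q2, q3}.
Read '2': q1→{q3}, q2→{q0}, q3→{q0}; now {q0, q3}.
Read '1': q0→{q0, q1, q3}, q3→∅; now {q0, q1, q3}.
Read '0': q0→{q0, q1}, q1→{q0, q1}, q3→{q1, q2, q3}; now {q0, q1, q2, q3}.

{q0, q1, q2, q3}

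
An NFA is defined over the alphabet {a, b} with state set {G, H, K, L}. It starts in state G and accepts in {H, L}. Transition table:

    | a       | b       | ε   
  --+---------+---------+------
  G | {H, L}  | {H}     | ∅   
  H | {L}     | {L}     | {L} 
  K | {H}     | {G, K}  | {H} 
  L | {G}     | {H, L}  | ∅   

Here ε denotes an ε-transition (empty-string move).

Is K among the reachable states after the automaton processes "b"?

No

Start in {G}.
Read 'b': G→{H}; union {H}; ε-closure = {H, L}.
State K is not in {H, L}.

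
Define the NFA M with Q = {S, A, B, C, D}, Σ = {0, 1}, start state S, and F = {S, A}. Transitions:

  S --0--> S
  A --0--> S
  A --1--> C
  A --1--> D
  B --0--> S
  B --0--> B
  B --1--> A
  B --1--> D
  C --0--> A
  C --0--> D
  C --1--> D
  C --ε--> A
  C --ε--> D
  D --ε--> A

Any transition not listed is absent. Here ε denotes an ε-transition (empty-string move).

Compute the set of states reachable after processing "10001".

Start in {S}.
Read '1': {S} → ∅.
The set is empty and remains empty for the remaining 4 symbols.

∅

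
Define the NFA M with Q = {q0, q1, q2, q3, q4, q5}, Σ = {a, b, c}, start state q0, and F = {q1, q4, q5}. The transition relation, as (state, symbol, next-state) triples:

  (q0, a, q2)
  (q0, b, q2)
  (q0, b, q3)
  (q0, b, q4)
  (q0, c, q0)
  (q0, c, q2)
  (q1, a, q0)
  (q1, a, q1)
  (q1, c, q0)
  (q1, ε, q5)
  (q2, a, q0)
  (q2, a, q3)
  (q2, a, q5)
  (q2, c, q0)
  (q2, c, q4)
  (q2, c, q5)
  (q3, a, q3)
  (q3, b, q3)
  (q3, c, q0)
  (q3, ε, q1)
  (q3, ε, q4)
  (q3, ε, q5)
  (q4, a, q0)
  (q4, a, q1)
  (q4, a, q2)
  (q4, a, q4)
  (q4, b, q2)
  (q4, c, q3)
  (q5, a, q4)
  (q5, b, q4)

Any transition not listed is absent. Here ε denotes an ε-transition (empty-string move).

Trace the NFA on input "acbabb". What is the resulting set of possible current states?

{q1, q2, q3, q4, q5}

Start in {q0}.
Read 'a': {q0} → {q2}.
Read 'c': {q2} → {q0, q4, q5}.
Read 'b': {q0, q4, q5} → {q1, q2, q3, q4, q5}.
Read 'a': {q1, q2, q3, q4, q5} → {q0, q1, q2, q3, q4, q5}.
Read 'b': {q0, q1, q2, q3, q4, q5} → {q1, q2, q3, q4, q5}.
Read 'b': {q1, q2, q3, q4, q5} → {q1, q2, q3, q4, q5}.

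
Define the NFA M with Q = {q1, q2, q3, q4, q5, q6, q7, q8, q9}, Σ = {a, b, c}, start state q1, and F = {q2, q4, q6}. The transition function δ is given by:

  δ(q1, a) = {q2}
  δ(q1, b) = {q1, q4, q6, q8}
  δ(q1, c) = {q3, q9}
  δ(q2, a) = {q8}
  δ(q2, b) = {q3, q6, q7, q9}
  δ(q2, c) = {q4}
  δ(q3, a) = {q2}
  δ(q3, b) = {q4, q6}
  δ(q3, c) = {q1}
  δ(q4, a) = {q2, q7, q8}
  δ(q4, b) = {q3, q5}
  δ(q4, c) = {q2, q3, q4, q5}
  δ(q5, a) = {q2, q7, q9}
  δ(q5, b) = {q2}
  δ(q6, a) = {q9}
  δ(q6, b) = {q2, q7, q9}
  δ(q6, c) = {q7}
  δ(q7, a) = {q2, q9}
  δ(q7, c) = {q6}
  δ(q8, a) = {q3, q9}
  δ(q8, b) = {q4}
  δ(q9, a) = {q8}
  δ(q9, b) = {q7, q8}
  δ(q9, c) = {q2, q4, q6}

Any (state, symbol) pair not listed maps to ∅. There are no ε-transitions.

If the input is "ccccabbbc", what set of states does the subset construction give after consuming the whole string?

Start in {q1}.
Read 'c': {q1} → {q3, q9}.
Read 'c': {q3, q9} → {q1, q2, q4, q6}.
Read 'c': {q1, q2, q4, q6} → {q2, q3, q4, q5, q7, q9}.
Read 'c': {q2, q3, q4, q5, q7, q9} → {q1, q2, q3, q4, q5, q6}.
Read 'a': {q1, q2, q3, q4, q5, q6} → {q2, q7, q8, q9}.
Read 'b': {q2, q7, q8, q9} → {q3, q4, q6, q7, q8, q9}.
Read 'b': {q3, q4, q6, q7, q8, q9} → {q2, q3, q4, q5, q6, q7, q8, q9}.
Read 'b': {q2, q3, q4, q5, q6, q7, q8, q9} → {q2, q3, q4, q5, q6, q7, q8, q9}.
Read 'c': {q2, q3, q4, q5, q6, q7, q8, q9} → {q1, q2, q3, q4, q5, q6, q7}.

{q1, q2, q3, q4, q5, q6, q7}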